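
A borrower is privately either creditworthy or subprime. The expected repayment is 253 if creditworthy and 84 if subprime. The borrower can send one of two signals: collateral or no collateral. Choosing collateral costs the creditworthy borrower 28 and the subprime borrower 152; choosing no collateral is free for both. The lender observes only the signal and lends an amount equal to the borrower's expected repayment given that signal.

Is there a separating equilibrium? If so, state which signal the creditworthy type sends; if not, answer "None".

Try creditworthy → collateral, subprime → no collateral:
  If types separate, collateral earns payment 253 and no collateral earns 84.
  Creditworthy: collateral gives 253 − 28 = 225; no collateral gives 84 − 0 = 84. No deviation. ✓
  Subprime: no collateral gives 84 − 0 = 84; collateral gives 253 − 152 = 101. Would deviate. ✗
Try creditworthy → no collateral, subprime → collateral:
  If types separate, no collateral earns payment 253 and collateral earns 84.
  Creditworthy: no collateral gives 253 − 0 = 253; collateral gives 84 − 28 = 56. No deviation. ✓
  Subprime: collateral gives 84 − 152 = -68; no collateral gives 253 − 0 = 253. Would deviate. ✗
Neither assignment is incentive-compatible.

None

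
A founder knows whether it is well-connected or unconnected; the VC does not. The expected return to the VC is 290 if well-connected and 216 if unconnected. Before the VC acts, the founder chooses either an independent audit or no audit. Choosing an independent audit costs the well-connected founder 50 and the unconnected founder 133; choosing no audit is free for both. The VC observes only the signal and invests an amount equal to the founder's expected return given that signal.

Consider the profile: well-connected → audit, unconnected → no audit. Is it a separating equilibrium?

Under separation the VC infers type exactly: audit → well-connected (pays 290), no audit → unconnected (pays 216).
Well-connected: audit gives 290 − 50 = 240; no audit gives 216 − 0 = 216. No deviation. ✓
Unconnected: no audit gives 216 − 0 = 216; audit gives 290 − 133 = 157. No deviation. ✓
Both incentive constraints hold.

Yes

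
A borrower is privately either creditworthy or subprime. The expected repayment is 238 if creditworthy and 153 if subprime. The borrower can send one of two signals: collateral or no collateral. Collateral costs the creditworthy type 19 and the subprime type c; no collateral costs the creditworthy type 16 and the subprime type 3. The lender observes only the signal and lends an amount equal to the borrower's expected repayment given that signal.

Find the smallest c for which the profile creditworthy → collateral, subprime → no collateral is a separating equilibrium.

Under separation: collateral → creditworthy (pays 238); no collateral → subprime (pays 153).
Creditworthy: 238 − 19 = 219 ≥ 153 − 16 = 137. Holds regardless of c. ✓
Subprime: 153 − 3 ≥ 238 − c, so c ≥ 238 − 150 = 88.

88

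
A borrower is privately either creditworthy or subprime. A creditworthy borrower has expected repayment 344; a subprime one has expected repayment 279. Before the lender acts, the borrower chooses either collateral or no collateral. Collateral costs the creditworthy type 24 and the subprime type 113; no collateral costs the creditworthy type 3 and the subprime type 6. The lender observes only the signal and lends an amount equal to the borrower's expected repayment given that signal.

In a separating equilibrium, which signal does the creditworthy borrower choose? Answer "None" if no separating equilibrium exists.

collateral

Try creditworthy → collateral, subprime → no collateral:
  If types separate, collateral earns payment 344 and no collateral earns 279.
  Creditworthy: collateral gives 344 − 24 = 320; no collateral gives 279 − 3 = 276. No deviation. ✓
  Subprime: no collateral gives 279 − 6 = 273; collateral gives 344 − 113 = 231. No deviation. ✓
Both hold — the creditworthy type sends collateral.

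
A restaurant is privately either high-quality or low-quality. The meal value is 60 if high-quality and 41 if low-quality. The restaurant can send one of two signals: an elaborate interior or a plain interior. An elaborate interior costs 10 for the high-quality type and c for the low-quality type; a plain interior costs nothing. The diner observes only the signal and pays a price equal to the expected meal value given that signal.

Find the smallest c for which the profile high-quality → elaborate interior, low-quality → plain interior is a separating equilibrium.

19

Under separation: elaborate interior → high-quality (pays 60); plain interior → low-quality (pays 41).
High-quality: 60 − 10 = 50 ≥ 41 − 0 = 41. Holds regardless of c. ✓
Low-quality: 41 − 0 ≥ 60 − c, so c ≥ 60 − 41 = 19.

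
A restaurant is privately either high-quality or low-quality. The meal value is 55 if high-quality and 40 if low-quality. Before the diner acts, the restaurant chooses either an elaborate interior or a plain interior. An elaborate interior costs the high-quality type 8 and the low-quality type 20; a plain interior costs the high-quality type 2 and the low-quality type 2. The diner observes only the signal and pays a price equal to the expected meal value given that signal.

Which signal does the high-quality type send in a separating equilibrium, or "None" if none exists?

elaborate interior

Try high-quality → elaborate interior, low-quality → plain interior:
  Under separation the diner infers type exactly: elaborate interior → high-quality (pays 55), plain interior → low-quality (pays 40).
  High-quality: elaborate interior gives 55 − 8 = 47; plain interior gives 40 − 2 = 38. No deviation. ✓
  Low-quality: plain interior gives 40 − 2 = 38; elaborate interior gives 55 − 20 = 35. No deviation. ✓
Both hold — the high-quality type sends elaborate interior.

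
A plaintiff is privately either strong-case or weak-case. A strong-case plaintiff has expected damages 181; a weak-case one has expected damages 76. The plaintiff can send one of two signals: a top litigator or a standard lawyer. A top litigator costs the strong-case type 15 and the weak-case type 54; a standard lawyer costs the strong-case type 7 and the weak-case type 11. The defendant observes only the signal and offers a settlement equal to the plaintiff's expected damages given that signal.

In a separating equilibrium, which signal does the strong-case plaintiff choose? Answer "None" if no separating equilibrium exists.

Try strong-case → top litigator, weak-case → standard lawyer:
  If types separate, top litigator earns payment 181 and standard lawyer earns 76.
  Strong-case: top litigator gives 181 − 15 = 166; standard lawyer gives 76 − 7 = 69. No deviation. ✓
  Weak-case: standard lawyer gives 76 − 11 = 65; top litigator gives 181 − 54 = 127. Would deviate. ✗
Try strong-case → standard lawyer, weak-case → top litigator:
  If types separate, standard lawyer earns payment 181 and top litigator earns 76.
  Strong-case: standard lawyer gives 181 − 7 = 174; top litigator gives 76 − 15 = 61. No deviation. ✓
  Weak-case: top litigator gives 76 − 54 = 22; standard lawyer gives 181 − 11 = 170. Would deviate. ✗
Neither assignment is incentive-compatible.

None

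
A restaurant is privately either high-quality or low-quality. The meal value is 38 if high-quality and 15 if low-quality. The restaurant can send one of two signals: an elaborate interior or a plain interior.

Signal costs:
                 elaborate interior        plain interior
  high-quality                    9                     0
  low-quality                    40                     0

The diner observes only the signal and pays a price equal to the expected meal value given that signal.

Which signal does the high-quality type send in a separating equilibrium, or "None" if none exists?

Try high-quality → elaborate interior, low-quality → plain interior:
  If types separate, elaborate interior earns payment 38 and plain interior earns 15.
  High-quality: elaborate interior gives 38 − 9 = 29; plain interior gives 15 − 0 = 15. No deviation. ✓
  Low-quality: plain interior gives 15 − 0 = 15; elaborate interior gives 38 − 40 = -2. No deviation. ✓
Both hold — the high-quality type sends elaborate interior.

elaborate interior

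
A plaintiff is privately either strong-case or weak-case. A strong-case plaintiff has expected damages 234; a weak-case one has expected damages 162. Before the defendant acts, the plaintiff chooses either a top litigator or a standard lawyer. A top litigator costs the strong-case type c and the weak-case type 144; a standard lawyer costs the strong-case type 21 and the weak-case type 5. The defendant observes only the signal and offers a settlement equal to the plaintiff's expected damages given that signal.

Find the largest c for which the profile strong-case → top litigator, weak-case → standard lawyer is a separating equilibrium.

Under separation: top litigator → strong-case (pays 234); standard lawyer → weak-case (pays 162).
Weak-case: 162 − 5 = 157 ≥ 234 − 144 = 90. Holds regardless of c. ✓
Strong-case: 234 − c ≥ 162 − 21, so c ≤ 234 − 141 = 93.

93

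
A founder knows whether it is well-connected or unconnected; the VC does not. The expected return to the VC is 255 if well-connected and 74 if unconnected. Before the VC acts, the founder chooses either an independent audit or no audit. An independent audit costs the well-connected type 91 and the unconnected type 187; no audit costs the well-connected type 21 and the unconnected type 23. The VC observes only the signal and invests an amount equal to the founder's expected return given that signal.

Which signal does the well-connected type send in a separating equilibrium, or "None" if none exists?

None

Try well-connected → audit, unconnected → no audit:
  If types separate, audit earns payment 255 and no audit earns 74.
  Well-connected: audit gives 255 − 91 = 164; no audit gives 74 − 21 = 53. No deviation. ✓
  Unconnected: no audit gives 74 − 23 = 51; audit gives 255 − 187 = 68. Would deviate. ✗
Try well-connected → no audit, unconnected → audit:
  If types separate, no audit earns payment 255 and audit earns 74.
  Well-connected: no audit gives 255 − 21 = 234; audit gives 74 − 91 = -17. No deviation. ✓
  Unconnected: audit gives 74 − 187 = -113; no audit gives 255 − 23 = 232. Would deviate. ✗
Neither assignment is incentive-compatible.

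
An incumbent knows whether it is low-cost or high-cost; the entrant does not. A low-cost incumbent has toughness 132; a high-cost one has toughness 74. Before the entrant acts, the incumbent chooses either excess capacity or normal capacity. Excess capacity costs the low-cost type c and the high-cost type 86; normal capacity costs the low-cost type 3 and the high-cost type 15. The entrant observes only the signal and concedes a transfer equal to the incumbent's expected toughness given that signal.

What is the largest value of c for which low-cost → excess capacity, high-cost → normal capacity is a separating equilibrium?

61

Under separation: excess capacity → low-cost (pays 132); normal capacity → high-cost (pays 74).
High-cost: 74 − 15 = 59 ≥ 132 − 86 = 46. Holds regardless of c. ✓
Low-cost: 132 − c ≥ 74 − 3, so c ≤ 132 − 71 = 61.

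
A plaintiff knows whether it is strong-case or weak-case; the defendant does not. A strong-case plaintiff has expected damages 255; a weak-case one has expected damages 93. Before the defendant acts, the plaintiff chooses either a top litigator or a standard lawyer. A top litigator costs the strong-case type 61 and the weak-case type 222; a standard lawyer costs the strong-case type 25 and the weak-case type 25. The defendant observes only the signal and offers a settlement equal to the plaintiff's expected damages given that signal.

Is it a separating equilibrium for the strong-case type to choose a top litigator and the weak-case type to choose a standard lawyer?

If types separate, top litigator earns payment 255 and standard lawyer earns 93.
Strong-case: top litigator gives 255 − 61 = 194; standard lawyer gives 93 − 25 = 68. No deviation. ✓
Weak-case: standard lawyer gives 93 − 25 = 68; top litigator gives 255 − 222 = 33. No deviation. ✓
Neither type gains from mimicking the other.

Yes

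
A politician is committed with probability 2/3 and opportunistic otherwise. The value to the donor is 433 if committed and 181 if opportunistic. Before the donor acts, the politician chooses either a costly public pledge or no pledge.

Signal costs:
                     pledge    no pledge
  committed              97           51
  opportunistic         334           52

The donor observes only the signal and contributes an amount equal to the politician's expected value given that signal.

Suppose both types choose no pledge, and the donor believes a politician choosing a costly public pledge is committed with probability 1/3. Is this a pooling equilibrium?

Yes

At the pooled signal (no pledge) the donor holds the prior 2/3 and pays 2/3·433 + 1/3·181 = 349. Off-path (pledge) belief 1/3 gives 1/3·433 + 2/3·181 = 265.
Committed: no pledge gives 349 − 51 = 298; pledge gives 265 − 97 = 168. Stays. ✓
Opportunistic: no pledge gives 349 − 52 = 297; pledge gives 265 − 334 = -69. Stays. ✓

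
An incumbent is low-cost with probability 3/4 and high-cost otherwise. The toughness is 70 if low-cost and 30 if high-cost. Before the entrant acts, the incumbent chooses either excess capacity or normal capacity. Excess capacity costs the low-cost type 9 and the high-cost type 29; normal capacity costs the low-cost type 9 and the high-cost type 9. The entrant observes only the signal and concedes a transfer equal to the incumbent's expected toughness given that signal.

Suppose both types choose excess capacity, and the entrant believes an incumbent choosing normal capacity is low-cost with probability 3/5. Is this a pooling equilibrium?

At the pooled signal (excess capacity) the entrant holds the prior 3/4 and pays 3/4·70 + 1/4·30 = 60. Off-path (normal capacity) belief 3/5 gives 3/5·70 + 2/5·30 = 54.
Low-cost: excess capacity gives 60 − 9 = 51; normal capacity gives 54 − 9 = 45. Stays. ✓
High-cost: excess capacity gives 60 − 29 = 31; normal capacity gives 54 − 9 = 45. Deviates. ✗

No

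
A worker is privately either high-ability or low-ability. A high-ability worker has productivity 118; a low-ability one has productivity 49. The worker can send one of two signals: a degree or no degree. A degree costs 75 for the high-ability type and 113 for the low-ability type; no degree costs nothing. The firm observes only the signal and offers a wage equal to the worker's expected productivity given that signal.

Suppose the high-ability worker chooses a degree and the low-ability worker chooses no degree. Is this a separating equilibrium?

No

If types separate, degree earns payment 118 and no degree earns 49.
High-ability: degree gives 118 − 75 = 43; no degree gives 49 − 0 = 49. Would deviate. ✗
Low-ability: no degree gives 49 − 0 = 49; degree gives 118 − 113 = 5. No deviation. ✓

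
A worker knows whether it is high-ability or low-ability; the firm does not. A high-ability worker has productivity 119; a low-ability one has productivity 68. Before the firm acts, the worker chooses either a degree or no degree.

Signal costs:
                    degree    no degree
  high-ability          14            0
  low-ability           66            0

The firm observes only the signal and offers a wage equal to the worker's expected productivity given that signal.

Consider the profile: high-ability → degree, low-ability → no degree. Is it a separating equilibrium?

Yes

Under separation the firm infers type exactly: degree → high-ability (pays 119), no degree → low-ability (pays 68).
High-ability: degree gives 119 − 14 = 105; no degree gives 68 − 0 = 68. No deviation. ✓
Low-ability: no degree gives 68 − 0 = 68; degree gives 119 − 66 = 53. No deviation. ✓
Both incentive constraints hold.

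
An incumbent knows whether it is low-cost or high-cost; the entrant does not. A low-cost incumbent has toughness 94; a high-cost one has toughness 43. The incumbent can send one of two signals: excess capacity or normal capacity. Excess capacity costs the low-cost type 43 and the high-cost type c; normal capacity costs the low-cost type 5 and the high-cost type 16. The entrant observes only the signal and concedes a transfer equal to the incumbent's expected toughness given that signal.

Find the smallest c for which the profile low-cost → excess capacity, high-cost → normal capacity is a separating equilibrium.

Under separation: excess capacity → low-cost (pays 94); normal capacity → high-cost (pays 43).
Low-cost: 94 − 43 = 51 ≥ 43 − 5 = 38. Holds regardless of c. ✓
High-cost: 43 − 16 ≥ 94 − c, so c ≥ 94 − 27 = 67.

67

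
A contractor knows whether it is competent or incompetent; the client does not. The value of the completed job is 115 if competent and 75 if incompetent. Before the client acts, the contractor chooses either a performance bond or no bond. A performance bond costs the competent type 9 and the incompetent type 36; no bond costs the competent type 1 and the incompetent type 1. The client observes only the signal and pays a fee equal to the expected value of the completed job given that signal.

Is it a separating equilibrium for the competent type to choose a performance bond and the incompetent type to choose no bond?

If types separate, bond earns payment 115 and no bond earns 75.
Competent: bond gives 115 − 9 = 106; no bond gives 75 − 1 = 74. No deviation. ✓
Incompetent: no bond gives 75 − 1 = 74; bond gives 115 − 36 = 79. Would deviate. ✗

No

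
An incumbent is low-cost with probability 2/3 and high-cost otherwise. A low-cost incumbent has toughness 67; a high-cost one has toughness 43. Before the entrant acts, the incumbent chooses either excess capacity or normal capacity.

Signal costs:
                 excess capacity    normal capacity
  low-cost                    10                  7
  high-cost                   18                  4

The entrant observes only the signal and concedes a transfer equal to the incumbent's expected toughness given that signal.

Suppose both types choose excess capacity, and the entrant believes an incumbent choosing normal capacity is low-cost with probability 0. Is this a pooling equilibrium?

At the pooled signal (excess capacity) the entrant holds the prior 2/3 and pays 2/3·67 + 1/3·43 = 59. Off-path (normal capacity) belief 0 gives 0·67 + 1·43 = 43.
Low-cost: excess capacity gives 59 − 10 = 49; normal capacity gives 43 − 7 = 36. Stays. ✓
High-cost: excess capacity gives 59 − 18 = 41; normal capacity gives 43 − 4 = 39. Stays. ✓

Yes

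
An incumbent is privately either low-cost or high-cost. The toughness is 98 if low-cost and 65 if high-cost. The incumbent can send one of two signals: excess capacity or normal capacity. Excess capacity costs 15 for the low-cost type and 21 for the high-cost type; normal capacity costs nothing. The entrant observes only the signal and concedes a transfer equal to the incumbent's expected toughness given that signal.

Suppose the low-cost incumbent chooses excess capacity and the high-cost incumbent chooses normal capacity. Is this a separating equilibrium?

No

If types separate, excess capacity earns payment 98 and normal capacity earns 65.
Low-cost: excess capacity gives 98 − 15 = 83; normal capacity gives 65 − 0 = 65. No deviation. ✓
High-cost: normal capacity gives 65 − 0 = 65; excess capacity gives 98 − 21 = 77. Would deviate. ✗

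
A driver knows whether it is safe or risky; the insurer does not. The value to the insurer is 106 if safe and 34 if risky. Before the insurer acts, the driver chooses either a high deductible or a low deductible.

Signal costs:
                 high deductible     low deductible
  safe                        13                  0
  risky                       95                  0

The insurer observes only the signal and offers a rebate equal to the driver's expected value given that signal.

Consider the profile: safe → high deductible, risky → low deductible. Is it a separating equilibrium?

Yes

Under separation the insurer infers type exactly: high deductible → safe (pays 106), low deductible → risky (pays 34).
Safe: high deductible gives 106 − 13 = 93; low deductible gives 34 − 0 = 34. No deviation. ✓
Risky: low deductible gives 34 − 0 = 34; high deductible gives 106 − 95 = 11. No deviation. ✓
Neither type gains from mimicking the other.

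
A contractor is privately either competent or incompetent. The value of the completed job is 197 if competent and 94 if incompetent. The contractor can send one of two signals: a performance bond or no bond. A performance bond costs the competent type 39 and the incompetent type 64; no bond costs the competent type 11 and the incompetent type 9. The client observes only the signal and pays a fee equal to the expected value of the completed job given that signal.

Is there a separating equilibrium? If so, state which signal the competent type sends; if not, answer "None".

None

Try competent → bond, incompetent → no bond:
  If types separate, bond earns payment 197 and no bond earns 94.
  Competent: bond gives 197 − 39 = 158; no bond gives 94 − 11 = 83. No deviation. ✓
  Incompetent: no bond gives 94 − 9 = 85; bond gives 197 − 64 = 133. Would deviate. ✗
Try competent → no bond, incompetent → bond:
  If types separate, no bond earns payment 197 and bond earns 94.
  Competent: no bond gives 197 − 11 = 186; bond gives 94 − 39 = 55. No deviation. ✓
  Incompetent: bond gives 94 − 64 = 30; no bond gives 197 − 9 = 188. Would deviate. ✗
Neither assignment is incentive-compatible.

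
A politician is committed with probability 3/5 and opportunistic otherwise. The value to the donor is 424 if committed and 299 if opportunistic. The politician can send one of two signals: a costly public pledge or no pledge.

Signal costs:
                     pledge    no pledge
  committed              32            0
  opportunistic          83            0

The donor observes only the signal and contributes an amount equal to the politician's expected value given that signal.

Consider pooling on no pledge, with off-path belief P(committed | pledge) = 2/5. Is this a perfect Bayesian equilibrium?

Yes

At the pooled signal (no pledge) the donor holds the prior 3/5 and pays 3/5·424 + 2/5·299 = 374. Off-path (pledge) belief 2/5 gives 2/5·424 + 3/5·299 = 349.
Committed: no pledge gives 374 − 0 = 374; pledge gives 349 − 32 = 317. Stays. ✓
Opportunistic: no pledge gives 374 − 0 = 374; pledge gives 349 − 83 = 266. Stays. ✓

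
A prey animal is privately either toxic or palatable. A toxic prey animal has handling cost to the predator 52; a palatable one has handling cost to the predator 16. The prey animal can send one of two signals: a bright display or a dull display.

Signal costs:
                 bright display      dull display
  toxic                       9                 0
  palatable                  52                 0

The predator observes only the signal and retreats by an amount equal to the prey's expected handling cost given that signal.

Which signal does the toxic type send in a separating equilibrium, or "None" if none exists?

bright display

Try toxic → bright display, palatable → dull display:
  If types separate, bright display earns payment 52 and dull display earns 16.
  Toxic: bright display gives 52 − 9 = 43; dull display gives 16 − 0 = 16. No deviation. ✓
  Palatable: dull display gives 16 − 0 = 16; bright display gives 52 − 52 = 0. No deviation. ✓
Both hold — the toxic type sends bright display.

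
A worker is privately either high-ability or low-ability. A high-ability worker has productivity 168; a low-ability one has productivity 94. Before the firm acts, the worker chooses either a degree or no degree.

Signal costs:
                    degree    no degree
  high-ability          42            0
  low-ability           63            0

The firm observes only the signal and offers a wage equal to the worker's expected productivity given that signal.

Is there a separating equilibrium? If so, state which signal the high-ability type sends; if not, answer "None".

Try high-ability → degree, low-ability → no degree:
  If types separate, degree earns payment 168 and no degree earns 94.
  High-ability: degree gives 168 − 42 = 126; no degree gives 94 − 0 = 94. No deviation. ✓
  Low-ability: no degree gives 94 − 0 = 94; degree gives 168 − 63 = 105. Would deviate. ✗
Try high-ability → no degree, low-ability → degree:
  If types separate, no degree earns payment 168 and degree earns 94.
  High-ability: no degree gives 168 − 0 = 168; degree gives 94 − 42 = 52. No deviation. ✓
  Low-ability: degree gives 94 − 63 = 31; no degree gives 168 − 0 = 168. Would deviate. ✗
Neither assignment is incentive-compatible.

None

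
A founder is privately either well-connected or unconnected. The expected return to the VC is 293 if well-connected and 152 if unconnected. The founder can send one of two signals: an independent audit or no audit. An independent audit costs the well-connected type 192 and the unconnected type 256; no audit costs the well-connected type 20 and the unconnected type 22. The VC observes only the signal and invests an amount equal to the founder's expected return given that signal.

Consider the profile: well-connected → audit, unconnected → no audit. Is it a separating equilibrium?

No

If types separate, audit earns payment 293 and no audit earns 152.
Well-connected: audit gives 293 − 192 = 101; no audit gives 152 − 20 = 132. Would deviate. ✗
Unconnected: no audit gives 152 − 22 = 130; audit gives 293 − 256 = 37. No deviation. ✓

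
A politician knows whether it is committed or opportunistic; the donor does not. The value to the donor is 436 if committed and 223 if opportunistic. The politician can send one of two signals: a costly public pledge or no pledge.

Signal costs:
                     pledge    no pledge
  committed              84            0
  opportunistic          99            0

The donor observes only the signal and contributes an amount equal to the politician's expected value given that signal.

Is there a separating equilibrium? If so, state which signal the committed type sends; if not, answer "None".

None

Try committed → pledge, opportunistic → no pledge:
  Under separation the donor infers type exactly: pledge → committed (pays 436), no pledge → opportunistic (pays 223).
  Committed: pledge gives 436 − 84 = 352; no pledge gives 223 − 0 = 223. No deviation. ✓
  Opportunistic: no pledge gives 223 − 0 = 223; pledge gives 436 − 99 = 337. Would deviate. ✗
Try committed → no pledge, opportunistic → pledge:
  Under separation the donor infers type exactly: no pledge → committed (pays 436), pledge → opportunistic (pays 223).
  Committed: no pledge gives 436 − 0 = 436; pledge gives 223 − 84 = 139. No deviation. ✓
  Opportunistic: pledge gives 223 − 99 = 124; no pledge gives 436 − 0 = 436. Would deviate. ✗
Neither assignment is incentive-compatible.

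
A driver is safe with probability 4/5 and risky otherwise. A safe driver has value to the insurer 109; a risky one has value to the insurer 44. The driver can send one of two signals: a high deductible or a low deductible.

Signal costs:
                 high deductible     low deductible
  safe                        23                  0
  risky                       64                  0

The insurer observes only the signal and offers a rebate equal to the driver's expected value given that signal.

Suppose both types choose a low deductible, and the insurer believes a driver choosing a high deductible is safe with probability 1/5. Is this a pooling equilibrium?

On the equilibrium path (low deductible) the insurer holds the prior 4/5 and pays 4/5·109 + 1/5·44 = 96. Off-path (high deductible) belief 1/5 gives 1/5·109 + 4/5·44 = 57.
Safe: low deductible gives 96 − 0 = 96; high deductible gives 57 − 23 = 34. Stays. ✓
Risky: low deductible gives 96 − 0 = 96; high deductible gives 57 − 64 = -7. Stays. ✓
Beliefs are Bayes-consistent on-path and both types best-respond.

Yes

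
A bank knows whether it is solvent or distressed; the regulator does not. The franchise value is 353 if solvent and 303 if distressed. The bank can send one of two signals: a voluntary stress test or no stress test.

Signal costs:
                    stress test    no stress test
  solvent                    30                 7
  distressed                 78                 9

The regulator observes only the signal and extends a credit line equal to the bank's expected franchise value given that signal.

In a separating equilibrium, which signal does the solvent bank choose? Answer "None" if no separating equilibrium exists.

Try solvent → stress test, distressed → no stress test:
  If types separate, stress test earns payment 353 and no stress test earns 303.
  Solvent: stress test gives 353 − 30 = 323; no stress test gives 303 − 7 = 296. No deviation. ✓
  Distressed: no stress test gives 303 − 9 = 294; stress test gives 353 − 78 = 275. No deviation. ✓
Both hold — the solvent type sends stress test.

stress test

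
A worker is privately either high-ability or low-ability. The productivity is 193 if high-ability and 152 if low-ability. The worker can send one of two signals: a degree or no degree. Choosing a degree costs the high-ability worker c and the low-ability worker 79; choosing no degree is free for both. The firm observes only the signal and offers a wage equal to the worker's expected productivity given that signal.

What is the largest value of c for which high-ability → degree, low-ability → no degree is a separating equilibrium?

Under separation: degree → high-ability (pays 193); no degree → low-ability (pays 152).
Low-ability: 152 − 0 = 152 ≥ 193 − 79 = 114. Holds regardless of c. ✓
High-ability: 193 − c ≥ 152 − 0, so c ≤ 193 − 152 = 41.

41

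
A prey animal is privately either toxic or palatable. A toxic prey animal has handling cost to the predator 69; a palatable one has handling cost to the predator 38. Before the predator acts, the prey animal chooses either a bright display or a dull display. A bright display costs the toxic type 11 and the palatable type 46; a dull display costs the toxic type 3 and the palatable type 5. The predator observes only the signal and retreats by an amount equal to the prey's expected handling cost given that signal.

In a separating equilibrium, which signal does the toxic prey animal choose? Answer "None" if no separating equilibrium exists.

Try toxic → bright display, palatable → dull display:
  If types separate, bright display earns payment 69 and dull display earns 38.
  Toxic: bright display gives 69 − 11 = 58; dull display gives 38 − 3 = 35. No deviation. ✓
  Palatable: dull display gives 38 − 5 = 33; bright display gives 69 − 46 = 23. No deviation. ✓
Both hold — the toxic type sends bright display.

bright display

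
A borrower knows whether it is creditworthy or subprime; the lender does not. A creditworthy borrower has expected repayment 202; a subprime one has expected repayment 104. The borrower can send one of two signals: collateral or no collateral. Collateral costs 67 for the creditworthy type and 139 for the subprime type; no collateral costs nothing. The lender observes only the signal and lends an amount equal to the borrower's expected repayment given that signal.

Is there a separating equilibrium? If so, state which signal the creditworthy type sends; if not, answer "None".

collateral

Try creditworthy → collateral, subprime → no collateral:
  Under separation the lender infers type exactly: collateral → creditworthy (pays 202), no collateral → subprime (pays 104).
  Creditworthy: collateral gives 202 − 67 = 135; no collateral gives 104 − 0 = 104. No deviation. ✓
  Subprime: no collateral gives 104 − 0 = 104; collateral gives 202 − 139 = 63. No deviation. ✓
Both hold — the creditworthy type sends collateral.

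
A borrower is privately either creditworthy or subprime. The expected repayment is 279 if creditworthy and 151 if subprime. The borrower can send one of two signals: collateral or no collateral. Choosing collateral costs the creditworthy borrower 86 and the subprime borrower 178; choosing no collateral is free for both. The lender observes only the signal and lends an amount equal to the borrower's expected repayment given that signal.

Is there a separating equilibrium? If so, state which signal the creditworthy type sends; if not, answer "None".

collateral

Try creditworthy → collateral, subprime → no collateral:
  If types separate, collateral earns payment 279 and no collateral earns 151.
  Creditworthy: collateral gives 279 − 86 = 193; no collateral gives 151 − 0 = 151. No deviation. ✓
  Subprime: no collateral gives 151 − 0 = 151; collateral gives 279 − 178 = 101. No deviation. ✓
Both hold — the creditworthy type sends collateral.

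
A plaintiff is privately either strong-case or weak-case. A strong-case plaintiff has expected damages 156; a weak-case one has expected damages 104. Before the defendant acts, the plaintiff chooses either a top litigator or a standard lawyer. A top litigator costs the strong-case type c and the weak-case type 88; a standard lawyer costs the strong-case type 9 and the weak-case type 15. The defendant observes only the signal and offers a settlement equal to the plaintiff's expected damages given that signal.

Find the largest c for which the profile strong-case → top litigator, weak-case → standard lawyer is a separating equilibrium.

Under separation: top litigator → strong-case (pays 156); standard lawyer → weak-case (pays 104).
Weak-case: 104 − 15 = 89 ≥ 156 − 88 = 68. Holds regardless of c. ✓
Strong-case: 156 − c ≥ 104 − 9, so c ≤ 156 − 95 = 61.

61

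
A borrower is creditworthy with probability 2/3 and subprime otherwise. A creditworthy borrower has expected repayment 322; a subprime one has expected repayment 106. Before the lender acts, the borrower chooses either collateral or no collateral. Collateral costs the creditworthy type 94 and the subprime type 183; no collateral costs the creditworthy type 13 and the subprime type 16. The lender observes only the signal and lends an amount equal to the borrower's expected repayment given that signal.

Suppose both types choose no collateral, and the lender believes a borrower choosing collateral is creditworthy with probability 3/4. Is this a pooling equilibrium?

Yes

At the pooled signal (no collateral) the lender holds the prior 2/3 and pays 2/3·322 + 1/3·106 = 250. Off-path (collateral) belief 3/4 gives 3/4·322 + 1/4·106 = 268.
Creditworthy: no collateral gives 250 − 13 = 237; collateral gives 268 − 94 = 174. Stays. ✓
Subprime: no collateral gives 250 − 16 = 234; collateral gives 268 − 183 = 85. Stays. ✓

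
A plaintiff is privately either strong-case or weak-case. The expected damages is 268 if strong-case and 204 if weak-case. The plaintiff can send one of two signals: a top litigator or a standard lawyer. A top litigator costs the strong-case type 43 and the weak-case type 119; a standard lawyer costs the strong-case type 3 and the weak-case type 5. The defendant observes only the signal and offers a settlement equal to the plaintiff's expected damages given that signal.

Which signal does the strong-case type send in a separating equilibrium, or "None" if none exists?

top litigator

Try strong-case → top litigator, weak-case → standard lawyer:
  Under separation the defendant infers type exactly: top litigator → strong-case (pays 268), standard lawyer → weak-case (pays 204).
  Strong-case: top litigator gives 268 − 43 = 225; standard lawyer gives 204 − 3 = 201. No deviation. ✓
  Weak-case: standard lawyer gives 204 − 5 = 199; top litigator gives 268 − 119 = 149. No deviation. ✓
Both hold — the strong-case type sends top litigator.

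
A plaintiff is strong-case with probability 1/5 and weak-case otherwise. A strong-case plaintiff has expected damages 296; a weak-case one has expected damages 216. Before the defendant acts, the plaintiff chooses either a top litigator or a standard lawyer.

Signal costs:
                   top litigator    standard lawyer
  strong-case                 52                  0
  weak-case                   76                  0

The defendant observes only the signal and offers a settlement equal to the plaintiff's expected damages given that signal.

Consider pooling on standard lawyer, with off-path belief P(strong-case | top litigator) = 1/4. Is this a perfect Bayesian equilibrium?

On the equilibrium path (standard lawyer) the defendant holds the prior 1/5 and pays 1/5·296 + 4/5·216 = 232. Off-path (top litigator) belief 1/4 gives 1/4·296 + 3/4·216 = 236.
Strong-case: standard lawyer gives 232 − 0 = 232; top litigator gives 236 − 52 = 184. Stays. ✓
Weak-case: standard lawyer gives 232 − 0 = 232; top litigator gives 236 − 76 = 160. Stays. ✓
Beliefs are Bayes-consistent on-path and both types best-respond.

Yes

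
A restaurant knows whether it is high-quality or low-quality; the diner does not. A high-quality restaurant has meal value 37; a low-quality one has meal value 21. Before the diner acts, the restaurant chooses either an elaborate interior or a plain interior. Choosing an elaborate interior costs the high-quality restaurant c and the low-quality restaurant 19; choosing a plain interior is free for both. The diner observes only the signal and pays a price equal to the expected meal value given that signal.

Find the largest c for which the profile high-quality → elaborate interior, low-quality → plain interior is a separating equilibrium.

16

Under separation: elaborate interior → high-quality (pays 37); plain interior → low-quality (pays 21).
Low-quality: 21 − 0 = 21 ≥ 37 − 19 = 18. Holds regardless of c. ✓
High-quality: 37 − c ≥ 21 − 0, so c ≤ 37 − 21 = 16.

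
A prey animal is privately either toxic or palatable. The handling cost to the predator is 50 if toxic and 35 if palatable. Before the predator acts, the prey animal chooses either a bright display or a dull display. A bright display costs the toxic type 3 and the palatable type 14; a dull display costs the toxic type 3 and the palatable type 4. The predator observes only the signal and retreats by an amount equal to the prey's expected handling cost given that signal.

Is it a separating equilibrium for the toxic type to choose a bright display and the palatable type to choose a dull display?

No

If types separate, bright display earns payment 50 and dull display earns 35.
Toxic: bright display gives 50 − 3 = 47; dull display gives 35 − 3 = 32. No deviation. ✓
Palatable: dull display gives 35 − 4 = 31; bright display gives 50 − 14 = 36. Would deviate. ✗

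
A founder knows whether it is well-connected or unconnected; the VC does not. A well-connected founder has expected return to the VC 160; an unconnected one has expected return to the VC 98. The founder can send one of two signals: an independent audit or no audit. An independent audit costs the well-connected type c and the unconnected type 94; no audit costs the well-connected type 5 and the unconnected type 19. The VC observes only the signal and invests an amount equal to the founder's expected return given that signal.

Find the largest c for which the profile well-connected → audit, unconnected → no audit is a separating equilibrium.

67

Under separation: audit → well-connected (pays 160); no audit → unconnected (pays 98).
Unconnected: 98 − 19 = 79 ≥ 160 − 94 = 66. Holds regardless of c. ✓
Well-connected: 160 − c ≥ 98 − 5, so c ≤ 160 − 93 = 67.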